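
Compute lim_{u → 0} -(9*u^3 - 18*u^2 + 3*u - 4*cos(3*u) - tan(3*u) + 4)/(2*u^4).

27/4

Substitution gives 0/0; apply L'Hôpital's rule 4 times.
After differentiating numerator and denominator 4 times the quotient is (-324*cos(3*u) - 1944*tan(3*u)^5 - 3240*tan(3*u)^3 - 1296*tan(3*u))/(-48); at u = 0 this is 27/4.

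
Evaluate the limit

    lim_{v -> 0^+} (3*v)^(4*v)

1

Base → 0⁺ and exponent → 0⁺: a 0^0 form.
Take logs: 4v·ln(3v). This is 0·(−∞); rewriting as ln(3v)/(1/(4v)) and applying L'Hôpital gives 0.
Hence the limit is e^0 = 1.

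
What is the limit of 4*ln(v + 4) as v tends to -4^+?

As v → -4⁺, v + 4 → 0⁺ and ln(v + 4) → −∞.
Multiplying by 4 gives -∞.

-∞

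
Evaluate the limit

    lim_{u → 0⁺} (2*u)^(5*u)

Base → 0⁺ and exponent → 0⁺: a 0^0 form.
Take logs: 5u·ln(2u). This is 0·(−∞); rewriting as ln(2u)/(1/(5u)) and applying L'Hôpital gives 0.
Hence the limit is e^0 = 1.

1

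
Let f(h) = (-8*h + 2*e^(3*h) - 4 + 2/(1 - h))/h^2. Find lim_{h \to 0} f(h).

11

Substitution gives 0/0 (the numerator vanishes to order 2).
Expand each term to order h^2: the coefficient of h^2 in 2·1/(1 - h) is 2 and in 2·e^(3h) is 9.
Lower-order terms cancel with the polynomial part, so the numerator is (11)·h^2 + o(h^2), and the limit is (11)/(1) = 11.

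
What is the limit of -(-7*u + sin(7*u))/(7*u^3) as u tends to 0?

49/6

Direct substitution gives 0/0.
Apply L'Hôpital: lim (7*cos(7*u) - 7)/(-21*u^2), still 0/0.
Apply L'Hôpital: lim (-49*sin(7*u))/(-42*u), still 0/0.
After 3 applications of L'Hôpital's rule the quotient is (-343*cos(7*u))/(-42); substituting u = 0 gives 49/6.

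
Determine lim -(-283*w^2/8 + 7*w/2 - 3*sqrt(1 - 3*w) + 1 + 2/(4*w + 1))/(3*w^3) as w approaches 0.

Substitution gives 0/0 (the numerator vanishes to order 3).
Expand each term to order w^3: the coefficient of w^3 in -3·√(1 - 3w) is 81/16 and in 2·1/(1 + 4w) is -128.
Lower-order terms cancel with the polynomial part, so the numerator is (-1967/16)·w^3 + o(w^3), and the limit is (-1967/16)/(-3) = 1967/48.

1967/48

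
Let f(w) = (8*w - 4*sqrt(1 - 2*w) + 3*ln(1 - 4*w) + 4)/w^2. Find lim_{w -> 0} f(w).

-22

Substitution gives 0/0; apply L'Hôpital's rule 2 times.
After differentiating numerator and denominator 2 times the quotient is (-48/(4*w - 1)^2 + 4/(1 - 2*w)^(3/2))/(2); at w = 0 this is -22.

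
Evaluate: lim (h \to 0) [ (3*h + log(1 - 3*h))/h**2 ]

Direct substitution gives 0/0.
Apply L'Hôpital: lim (3 - 3/(1 - 3*h))/(2*h), still 0/0.
After 2 applications of L'Hôpital's rule the quotient is (-9/(1 - 3*h)^2)/(2); substituting h = 0 gives -9/2.

-9/2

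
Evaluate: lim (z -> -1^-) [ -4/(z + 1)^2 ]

-∞

As z → -1⁻, (z + 1) → 0⁻, so (z + 1)^2 → 0⁺ and -4/(z + 1)^2 → -∞.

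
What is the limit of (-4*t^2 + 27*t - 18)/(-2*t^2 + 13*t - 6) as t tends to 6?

21/11

Since t = 6 makes numerator and denominator zero, (t - 6) divides both.
Cancelling it gives (3 - 4*t)/(1 - 2*t); now plug in t = 6 to get 21/11.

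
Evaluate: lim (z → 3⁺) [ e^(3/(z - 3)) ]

∞

As z → 3⁺, 3/(z - 3) → +∞, so e^(3/(z - 3)) → ∞.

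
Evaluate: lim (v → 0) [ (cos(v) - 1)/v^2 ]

Direct substitution gives 0/0.
Apply L'Hôpital: lim (-sin(v))/(2*v), still 0/0.
After 2 applications of L'Hôpital's rule the quotient is (-cos(v))/(2); substituting v = 0 gives -1/2.

-1/2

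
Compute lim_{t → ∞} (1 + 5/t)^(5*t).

Let L be the limit and take ln: ln L = lim (5t)·ln(1 + 5/t) = lim (5t)·(5/t + O(1/t²)) = 25.
Hence L = e^(25).

e^(25)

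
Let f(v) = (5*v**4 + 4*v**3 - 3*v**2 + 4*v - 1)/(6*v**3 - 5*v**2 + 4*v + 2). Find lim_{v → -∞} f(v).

The numerator has higher degree (4 > 3); the quotient behaves like (5/(6))·v^1 for large |v|.
As v → −∞ this diverges to -∞.

-∞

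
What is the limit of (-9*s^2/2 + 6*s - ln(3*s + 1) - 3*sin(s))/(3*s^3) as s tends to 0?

-17/6

Substitution gives 0/0; apply L'Hôpital's rule 3 times.
After differentiating numerator and denominator 3 times the quotient is (3*cos(s) - 54/(3*s + 1)^3)/(18); at s = 0 this is -17/6.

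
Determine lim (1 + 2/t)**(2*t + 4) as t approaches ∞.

e^(4)

Let L be the limit and take ln: ln L = lim (2t + 4)·ln(1 + 2/t) = lim (2t + 4)·(2/t + O(1/t²)) = 4.
Hence L = e^(4).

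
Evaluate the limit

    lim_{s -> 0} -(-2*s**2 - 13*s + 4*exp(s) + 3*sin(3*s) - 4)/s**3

Substitution gives 0/0 (the numerator vanishes to order 3).
Expand each term to order s^3: the coefficient of s^3 in 4·e^(s) is 2/3 and in 3·sin(3s) is -27/2.
Lower-order terms cancel with the polynomial part, so the numerator is (-77/6)·s^3 + o(s^3), and the limit is (-77/6)/(-1) = 77/6.

77/6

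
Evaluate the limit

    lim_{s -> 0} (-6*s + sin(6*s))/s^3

-36

Direct substitution gives 0/0.
Apply L'Hôpital: lim (6*cos(6*s) - 6)/(3*s^2), still 0/0.
Apply L'Hôpital: lim (-36*sin(6*s))/(6*s), still 0/0.
After 3 applications of L'Hôpital's rule the quotient is (-216*cos(6*s))/(6); substituting s = 0 gives -36.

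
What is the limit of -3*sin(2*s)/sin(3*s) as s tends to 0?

Substitution gives 0/0.
Divide numerator and denominator by s: sin(2s)/s → 2 and sin(3s)/s → 3, so the limit is -3·2/3 = -2.

-2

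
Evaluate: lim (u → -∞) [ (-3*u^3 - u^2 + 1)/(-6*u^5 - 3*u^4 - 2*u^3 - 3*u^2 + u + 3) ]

The denominator has degree 5 and the numerator degree 3. Dividing numerator and denominator by u^5 sends every term to 0 except the leading denominator term, so the limit is 0.

0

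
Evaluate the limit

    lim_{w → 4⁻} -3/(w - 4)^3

As w → 4⁻, (w - 4) → 0⁻, so (w - 4)^3 → 0⁻ and -3/(w - 4)^3 → ∞.

∞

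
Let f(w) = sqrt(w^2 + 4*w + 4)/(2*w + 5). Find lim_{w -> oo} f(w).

1/2

For large |w|, √(w^2 + 4*w + 4) ≈ √1·|w| and the denominator ≈ 2w.
Since w → +∞, |w| = w, giving √1/(2) = 1/2.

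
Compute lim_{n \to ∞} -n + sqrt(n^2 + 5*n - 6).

An ∞ − ∞ form. Rationalising with the conjugate, the difference becomes (5n - 6) / (√(n^2 + 5*n - 6) + n).
For large n the denominator behaves like 2·n, so the quotient tends to 5/2 = 5/2.

5/2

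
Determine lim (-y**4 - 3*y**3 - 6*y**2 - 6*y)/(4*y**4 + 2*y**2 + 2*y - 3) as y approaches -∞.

Numerator and denominator both have degree 4.
Dividing every term by y^4, all lower-order terms vanish and the limit is the ratio of leading coefficients, -1/(4) = -1/4.

-1/4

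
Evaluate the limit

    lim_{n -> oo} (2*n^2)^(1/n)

Base → ∞ and exponent → 0: an ∞^0 form.
Take logs: (1/n)·ln(2·n^2) = (ln 2 + 2·ln n)/n → 0.
So the limit is e^0 = 1.

1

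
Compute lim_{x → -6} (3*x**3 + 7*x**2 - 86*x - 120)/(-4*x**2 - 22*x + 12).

77/13

At x = -6 both the top and bottom vanish — a removable singularity. Factoring out (x + 6) from each leaves (3*x^2 - 11*x - 20)/(2 - 4*x), which at x = -6 equals 77/13.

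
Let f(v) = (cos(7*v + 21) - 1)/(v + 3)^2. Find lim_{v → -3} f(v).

-49/2

Direct substitution gives 0/0.
Apply L'Hôpital: lim (-7*sin(7*v + 21))/(2*v + 6), still 0/0.
After 2 applications of L'Hôpital's rule the quotient is (-49*cos(7*v + 21))/(2); substituting v = -3 gives -49/2.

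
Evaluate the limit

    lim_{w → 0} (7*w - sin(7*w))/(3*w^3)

343/18

Direct substitution gives 0/0.
Apply L'Hôpital: lim (7 - 7*cos(7*w))/(9*w^2), still 0/0.
Apply L'Hôpital: lim (49*sin(7*w))/(18*w), still 0/0.
After 3 applications of L'Hôpital's rule the quotient is (343*cos(7*w))/(18); substituting w = 0 gives 343/18.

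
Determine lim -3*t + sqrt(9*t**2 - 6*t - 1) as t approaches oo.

-1

This has the form ∞ − ∞. Multiply and divide by the conjugate √(9*t^2 - 6*t - 1) + 3t.
That gives (-6t - 1) / (√(9*t^2 - 6*t - 1) + 3t).
Divide numerator and denominator by t: the limit is -6/(2·3) = -1.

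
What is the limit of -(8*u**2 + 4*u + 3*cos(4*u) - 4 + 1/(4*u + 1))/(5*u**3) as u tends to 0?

64/5

Substitution gives 0/0 (the numerator vanishes to order 3).
Expand each term to order u^3: the coefficient of u^3 in 1/(1 + 4u) is -64 and in 3·cos(4u) is 0.
Lower-order terms cancel with the polynomial part, so the numerator is (-64)·u^3 + o(u^3), and the limit is (-64)/(-5) = 64/5.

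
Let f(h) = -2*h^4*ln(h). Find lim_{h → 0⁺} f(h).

This is a 0·(−∞) form. Rewrite as -2·ln(h) / h^(−4) and apply L'Hôpital:
the derivative quotient is -2·(1/h) / (−4·h^(−5)) = (2/4)·h^4 → 0.

0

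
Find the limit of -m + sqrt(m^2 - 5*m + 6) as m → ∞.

This has the form ∞ − ∞. Multiply and divide by the conjugate √(m^2 - 5*m + 6) + m.
That gives (-5m + 6) / (√(m^2 - 5*m + 6) + m).
Divide numerator and denominator by m: the limit is -5/(2·1) = -5/2.

-5/2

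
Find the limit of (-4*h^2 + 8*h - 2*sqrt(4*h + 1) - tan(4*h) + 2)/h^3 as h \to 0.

-88/3

Substitution gives 0/0 (the numerator vanishes to order 3).
Expand each term to order h^3: the coefficient of h^3 in -2·√(1 + 4h) is -8 and in −tan(4h) is -64/3.
Lower-order terms cancel with the polynomial part, so the numerator is (-88/3)·h^3 + o(h^3), and the limit is (-88/3)/(1) = -88/3.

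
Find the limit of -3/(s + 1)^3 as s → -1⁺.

-∞

As s → -1⁺, (s + 1) → 0⁺, so (s + 1)^3 → 0⁺ and -3/(s + 1)^3 → -∞.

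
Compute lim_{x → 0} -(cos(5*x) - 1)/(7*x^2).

Direct substitution gives 0/0.
Apply L'Hôpital: lim (-5*sin(5*x))/(-14*x), still 0/0.
After 2 applications of L'Hôpital's rule the quotient is (-25*cos(5*x))/(-14); substituting x = 0 gives 25/14.

25/14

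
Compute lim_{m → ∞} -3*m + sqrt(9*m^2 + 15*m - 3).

This has the form ∞ − ∞. Multiply and divide by the conjugate √(9*m^2 + 15*m - 3) + 3m.
That gives (15m - 3) / (√(9*m^2 + 15*m - 3) + 3m).
Divide numerator and denominator by m: the limit is 15/(2·3) = 5/2.

5/2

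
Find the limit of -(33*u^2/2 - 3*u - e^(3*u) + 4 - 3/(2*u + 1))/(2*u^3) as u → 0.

-39/4

Substitution gives 0/0 (the numerator vanishes to order 3).
Expand each term to order u^3: the coefficient of u^3 in -3·1/(1 + 2u) is 24 and in −e^(3u) is -9/2.
Lower-order terms cancel with the polynomial part, so the numerator is (39/2)·u^3 + o(u^3), and the limit is (39/2)/(-2) = -39/4.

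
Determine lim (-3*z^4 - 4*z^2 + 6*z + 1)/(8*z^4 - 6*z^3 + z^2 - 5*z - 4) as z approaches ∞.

-3/8

Numerator and denominator both have degree 4.
Dividing every term by z^4, all lower-order terms vanish and the limit is the ratio of leading coefficients, -3/(8) = -3/8.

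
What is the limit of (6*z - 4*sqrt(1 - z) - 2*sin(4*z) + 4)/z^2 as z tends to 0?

1/2

Substitution gives 0/0 (the numerator vanishes to order 2).
Expand each term to order z^2: the coefficient of z^2 in -2·sin(4z) is 0 and in -4·√(1 - z) is 1/2.
Lower-order terms cancel with the polynomial part, so the numerator is (1/2)·z^2 + o(z^2), and the limit is (1/2)/(1) = 1/2.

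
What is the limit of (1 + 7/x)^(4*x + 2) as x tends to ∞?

e^(28)

Let L be the limit and take ln: ln L = lim (4x + 2)·ln(1 + 7/x) = lim (4x + 2)·(7/x + O(1/x²)) = 28.
Hence L = e^(28).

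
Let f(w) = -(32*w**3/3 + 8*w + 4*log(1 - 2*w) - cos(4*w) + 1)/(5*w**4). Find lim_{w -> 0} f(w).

16/3

Substitution gives 0/0 (the numerator vanishes to order 4).
Expand each term to order w^4: the coefficient of w^4 in 4·ln(1 - 2w) is -16 and in −cos(4w) is -32/3.
Lower-order terms cancel with the polynomial part, so the numerator is (-80/3)·w^4 + o(w^4), and the limit is (-80/3)/(-5) = 16/3.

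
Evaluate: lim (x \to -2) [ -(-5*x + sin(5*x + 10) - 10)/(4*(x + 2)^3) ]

125/24

Direct substitution gives 0/0.
Apply L'Hôpital: lim (5*cos(5*x + 10) - 5)/(-12*(x + 2)^2), still 0/0.
Apply L'Hôpital: lim (-25*sin(5*x + 10))/(-24*x - 48), still 0/0.
After 3 applications of L'Hôpital's rule the quotient is (-125*cos(5*x + 10))/(-24); substituting x = -2 gives 125/24.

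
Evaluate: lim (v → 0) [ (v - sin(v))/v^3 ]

Direct substitution gives 0/0.
Apply L'Hôpital: lim (1 - cos(v))/(3*v^2), still 0/0.
Apply L'Hôpital: lim (sin(v))/(6*v), still 0/0.
After 3 applications of L'Hôpital's rule the quotient is (cos(v))/(6); substituting v = 0 gives 1/6.

1/6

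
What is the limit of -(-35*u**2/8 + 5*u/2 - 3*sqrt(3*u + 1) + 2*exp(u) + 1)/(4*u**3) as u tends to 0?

227/192

Substitution gives 0/0; apply L'Hôpital's rule 3 times.
After differentiating numerator and denominator 3 times the quotient is (2*e^(u) - 243/(8*(3*u + 1)^(5/2)))/(-24); at u = 0 this is 227/192.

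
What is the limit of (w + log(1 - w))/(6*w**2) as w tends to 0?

Direct substitution gives 0/0.
Apply L'Hôpital: lim (1 - 1/(1 - w))/(12*w), still 0/0.
After 2 applications of L'Hôpital's rule the quotient is (-1/(1 - w)^2)/(12); substituting w = 0 gives -1/12.

-1/12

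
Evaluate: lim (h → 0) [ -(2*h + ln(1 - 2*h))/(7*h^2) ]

2/7

Direct substitution gives 0/0.
Apply L'Hôpital: lim (2 - 2/(1 - 2*h))/(-14*h), still 0/0.
After 2 applications of L'Hôpital's rule the quotient is (-4/(1 - 2*h)^2)/(-14); substituting h = 0 gives 2/7.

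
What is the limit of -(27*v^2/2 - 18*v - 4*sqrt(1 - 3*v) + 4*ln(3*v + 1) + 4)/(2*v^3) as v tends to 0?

-171/8

Substitution gives 0/0; apply L'Hôpital's rule 3 times.
After differentiating numerator and denominator 3 times the quotient is (216/(3*v + 1)^3 + 81/(2*(1 - 3*v)^(5/2)))/(-12); at v = 0 this is -171/8.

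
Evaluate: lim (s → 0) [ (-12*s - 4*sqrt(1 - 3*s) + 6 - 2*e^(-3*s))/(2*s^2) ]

Substitution gives 0/0 (the numerator vanishes to order 2).
Expand each term to order s^2: the coefficient of s^2 in -4·√(1 - 3s) is 9/2 and in -2·e^(-3s) is -9.
Lower-order terms cancel with the polynomial part, so the numerator is (-9/2)·s^2 + o(s^2), and the limit is (-9/2)/(2) = -9/4.

-9/4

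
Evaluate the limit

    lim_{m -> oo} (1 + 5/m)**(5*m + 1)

e^(25)

Let L be the limit and take ln: ln L = lim (5m + 1)·ln(1 + 5/m) = lim (5m + 1)·(5/m + O(1/m²)) = 25.
Hence L = e^(25).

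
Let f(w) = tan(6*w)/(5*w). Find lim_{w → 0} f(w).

6/5

Substitution gives 0/0.
Since tan(u)/u → 1 as u → 0, tan(6w)/(6w) → 1 and the limit is 6/5.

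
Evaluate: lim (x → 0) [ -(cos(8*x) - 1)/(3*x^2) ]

32/3

Direct substitution gives 0/0.
Apply L'Hôpital: lim (-8*sin(8*x))/(-6*x), still 0/0.
After 2 applications of L'Hôpital's rule the quotient is (-64*cos(8*x))/(-6); substituting x = 0 gives 32/3.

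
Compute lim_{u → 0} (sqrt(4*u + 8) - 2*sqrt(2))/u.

√(2)/2

Substitution gives 0/0. Multiply numerator and denominator by the conjugate √(8 + 4u) + √8.
The numerator becomes (8 + 4u) − 8 = 4u, so the expression simplifies to 4/(√(8 + 4u) + √8).
Letting u → 0 gives 4/(2√8) = √(2)/2.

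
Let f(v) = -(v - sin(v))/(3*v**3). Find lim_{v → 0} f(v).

Direct substitution gives 0/0.
Apply L'Hôpital: lim (1 - cos(v))/(-9*v^2), still 0/0.
Apply L'Hôpital: lim (sin(v))/(-18*v), still 0/0.
After 3 applications of L'Hôpital's rule the quotient is (cos(v))/(-18); substituting v = 0 gives -1/18.

-1/18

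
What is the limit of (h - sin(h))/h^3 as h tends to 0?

Direct substitution gives 0/0.
Apply L'Hôpital: lim (1 - cos(h))/(3*h^2), still 0/0.
Apply L'Hôpital: lim (sin(h))/(6*h), still 0/0.
After 3 applications of L'Hôpital's rule the quotient is (cos(h))/(6); substituting h = 0 gives 1/6.

1/6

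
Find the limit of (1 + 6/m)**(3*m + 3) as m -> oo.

e^(18)

The base → 1 and the exponent → ∞: a 1^∞ form.
Take logarithms: (3m + 3)·ln(1 + 6/m). Since ln(1+u) ~ u for small u, this behaves like (3m)·(6/m) → 18.
So the limit is e^(18).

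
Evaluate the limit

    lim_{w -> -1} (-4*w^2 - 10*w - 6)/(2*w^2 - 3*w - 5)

2/7

Since w = -1 makes numerator and denominator zero, (w + 1) divides both.
Cancelling it gives (-4*w - 6)/(2*w - 5); now plug in w = -1 to get 2/7.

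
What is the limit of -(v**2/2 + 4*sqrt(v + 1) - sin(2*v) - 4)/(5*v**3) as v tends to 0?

-19/60

Substitution gives 0/0 (the numerator vanishes to order 3).
Expand each term to order v^3: the coefficient of v^3 in 4·√(1 + v) is 1/4 and in −sin(2v) is 4/3.
Lower-order terms cancel with the polynomial part, so the numerator is (19/12)·v^3 + o(v^3), and the limit is (19/12)/(-5) = -19/60.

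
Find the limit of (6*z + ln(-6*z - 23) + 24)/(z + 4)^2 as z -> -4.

Direct substitution gives 0/0.
Apply L'Hôpital: lim (6 - 6/(-6*z - 23))/(2*z + 8), still 0/0.
After 2 applications of L'Hôpital's rule the quotient is (-36/(-6*z - 23)^2)/(2); substituting z = -4 gives -18.

-18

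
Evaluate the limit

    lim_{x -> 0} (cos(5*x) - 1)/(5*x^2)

-5/2

Direct substitution gives 0/0.
Apply L'Hôpital: lim (-5*sin(5*x))/(10*x), still 0/0.
After 2 applications of L'Hôpital's rule the quotient is (-25*cos(5*x))/(10); substituting x = 0 gives -5/2.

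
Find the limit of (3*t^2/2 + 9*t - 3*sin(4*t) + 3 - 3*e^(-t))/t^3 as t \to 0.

65/2

Substitution gives 0/0; apply L'Hôpital's rule 3 times.
After differentiating numerator and denominator 3 times the quotient is (192*cos(4*t) + 3*e^(-t))/(6); at t = 0 this is 65/2.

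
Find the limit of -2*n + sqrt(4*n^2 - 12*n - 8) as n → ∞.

An ∞ − ∞ form. Rationalising with the conjugate, the difference becomes (-12n - 8) / (√(4*n^2 - 12*n - 8) + 2n).
For large n the denominator behaves like 2·2n, so the quotient tends to -12/4 = -3.

-3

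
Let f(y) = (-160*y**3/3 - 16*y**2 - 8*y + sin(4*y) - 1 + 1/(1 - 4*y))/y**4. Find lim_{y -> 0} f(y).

256

Substitution gives 0/0; apply L'Hôpital's rule 4 times.
After differentiating numerator and denominator 4 times the quotient is (256*sin(4*y) - 6144/(4*y - 1)^5)/(24); at y = 0 this is 256.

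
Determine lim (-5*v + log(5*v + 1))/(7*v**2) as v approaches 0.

Direct substitution gives 0/0.
Apply L'Hôpital: lim (-5 + 5/(5*v + 1))/(14*v), still 0/0.
After 2 applications of L'Hôpital's rule the quotient is (-25/(5*v + 1)^2)/(14); substituting v = 0 gives -25/14.

-25/14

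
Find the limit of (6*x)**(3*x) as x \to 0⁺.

Base → 0⁺ and exponent → 0⁺: a 0^0 form.
Take logs: 3x·ln(6x). This is 0·(−∞); rewriting as ln(6x)/(1/(3x)) and applying L'Hôpital gives 0.
Hence the limit is e^0 = 1.

1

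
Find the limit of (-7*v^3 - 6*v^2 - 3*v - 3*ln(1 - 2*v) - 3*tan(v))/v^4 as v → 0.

12

Substitution gives 0/0 (the numerator vanishes to order 4).
Expand each term to order v^4: the coefficient of v^4 in -3·tan(v) is 0 and in -3·ln(1 - 2v) is 12.
Lower-order terms cancel with the polynomial part, so the numerator is (12)·v^4 + o(v^4), and the limit is (12)/(1) = 12.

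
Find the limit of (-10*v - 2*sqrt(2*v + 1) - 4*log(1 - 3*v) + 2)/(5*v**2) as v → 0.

Substitution gives 0/0; apply L'Hôpital's rule 2 times.
After differentiating numerator and denominator 2 times the quotient is (36/(3*v - 1)^2 + 2/(2*v + 1)^(3/2))/(10); at v = 0 this is 19/5.

19/5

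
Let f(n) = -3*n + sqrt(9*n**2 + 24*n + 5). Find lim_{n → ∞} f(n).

4

An ∞ − ∞ form. Rationalising with the conjugate, the difference becomes (24n + 5) / (√(9*n^2 + 24*n + 5) + 3n).
For large n the denominator behaves like 2·3n, so the quotient tends to 24/6 = 4.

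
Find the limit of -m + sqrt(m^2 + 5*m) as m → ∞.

5/2

An ∞ − ∞ form. Rationalising with the conjugate, the difference becomes (5m) / (√(m^2 + 5*m) + m).
For large m the denominator behaves like 2·m, so the quotient tends to 5/2 = 5/2.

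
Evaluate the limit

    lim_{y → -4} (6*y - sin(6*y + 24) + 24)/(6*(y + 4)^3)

Direct substitution gives 0/0.
Apply L'Hôpital: lim (6 - 6*cos(6*y + 24))/(18*(y + 4)^2), still 0/0.
Apply L'Hôpital: lim (36*sin(6*y + 24))/(36*y + 144), still 0/0.
After 3 applications of L'Hôpital's rule the quotient is (216*cos(6*y + 24))/(36); substituting y = -4 gives 6.

6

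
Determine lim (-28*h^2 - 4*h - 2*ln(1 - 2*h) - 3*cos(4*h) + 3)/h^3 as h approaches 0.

Substitution gives 0/0 (the numerator vanishes to order 3).
Expand each term to order h^3: the coefficient of h^3 in -2·ln(1 - 2h) is 16/3 and in -3·cos(4h) is 0.
Lower-order terms cancel with the polynomial part, so the numerator is (16/3)·h^3 + o(h^3), and the limit is (16/3)/(1) = 16/3.

16/3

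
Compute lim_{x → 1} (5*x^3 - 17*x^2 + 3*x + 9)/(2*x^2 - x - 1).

Since x = 1 makes numerator and denominator zero, (x - 1) divides both.
Cancelling it gives (5*x^2 - 12*x - 9)/(2*x + 1); now plug in x = 1 to get -16/3.

-16/3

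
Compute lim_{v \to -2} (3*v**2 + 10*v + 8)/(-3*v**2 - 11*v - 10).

Since v = -2 makes numerator and denominator zero, (v + 2) divides both.
Cancelling it gives (3*v + 4)/(-3*v - 5); now plug in v = -2 to get -2.

-2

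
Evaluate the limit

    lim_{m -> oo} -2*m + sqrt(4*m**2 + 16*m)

This has the form ∞ − ∞. Multiply and divide by the conjugate √(4*m^2 + 16*m) + 2m.
That gives (16m) / (√(4*m^2 + 16*m) + 2m).
Divide numerator and denominator by m: the limit is 16/(2·2) = 4.

4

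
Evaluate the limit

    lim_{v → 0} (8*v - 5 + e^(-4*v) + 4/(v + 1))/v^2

12

Substitution gives 0/0 (the numerator vanishes to order 2).
Expand each term to order v^2: the coefficient of v^2 in e^(-4v) is 8 and in 4·1/(1 + v) is 4.
Lower-order terms cancel with the polynomial part, so the numerator is (12)·v^2 + o(v^2), and the limit is (12)/(1) = 12.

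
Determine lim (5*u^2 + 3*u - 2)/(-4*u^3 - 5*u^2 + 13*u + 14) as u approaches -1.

Since u = -1 makes numerator and denominator zero, (u + 1) divides both.
Cancelling it gives (5*u - 2)/(-4*u^2 - u + 14); now plug in u = -1 to get -7/11.

-7/11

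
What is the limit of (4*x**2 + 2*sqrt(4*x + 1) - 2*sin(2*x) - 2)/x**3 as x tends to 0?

32/3

Substitution gives 0/0; apply L'Hôpital's rule 3 times.
After differentiating numerator and denominator 3 times the quotient is (16*cos(2*x) + 48/(4*x + 1)^(5/2))/(6); at x = 0 this is 32/3.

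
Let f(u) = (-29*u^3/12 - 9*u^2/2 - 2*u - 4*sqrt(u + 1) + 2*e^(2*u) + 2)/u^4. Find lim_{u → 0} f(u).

143/96

Substitution gives 0/0 (the numerator vanishes to order 4).
Expand each term to order u^4: the coefficient of u^4 in 2·e^(2u) is 4/3 and in -4·√(1 + u) is 5/32.
Lower-order terms cancel with the polynomial part, so the numerator is (143/96)·u^4 + o(u^4), and the limit is (143/96)/(1) = 143/96.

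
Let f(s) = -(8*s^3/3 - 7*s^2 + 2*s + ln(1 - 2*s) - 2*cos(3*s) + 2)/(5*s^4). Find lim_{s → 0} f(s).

43/20

Substitution gives 0/0 (the numerator vanishes to order 4).
Expand each term to order s^4: the coefficient of s^4 in ln(1 - 2s) is -4 and in -2·cos(3s) is -27/4.
Lower-order terms cancel with the polynomial part, so the numerator is (-43/4)·s^4 + o(s^4), and the limit is (-43/4)/(-5) = 43/20.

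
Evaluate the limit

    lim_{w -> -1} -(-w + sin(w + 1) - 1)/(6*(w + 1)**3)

Direct substitution gives 0/0.
Apply L'Hôpital: lim (cos(w + 1) - 1)/(-18*(w + 1)^2), still 0/0.
Apply L'Hôpital: lim (-sin(w + 1))/(-36*w - 36), still 0/0.
After 3 applications of L'Hôpital's rule the quotient is (-cos(w + 1))/(-36); substituting w = -1 gives 1/36.

1/36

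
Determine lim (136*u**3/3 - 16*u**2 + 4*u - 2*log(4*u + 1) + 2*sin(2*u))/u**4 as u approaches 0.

Substitution gives 0/0 (the numerator vanishes to order 4).
Expand each term to order u^4: the coefficient of u^4 in 2·sin(2u) is 0 and in -2·ln(1 + 4u) is 128.
Lower-order terms cancel with the polynomial part, so the numerator is (128)·u^4 + o(u^4), and the limit is (128)/(1) = 128.

128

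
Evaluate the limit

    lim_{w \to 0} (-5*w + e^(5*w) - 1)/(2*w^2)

25/4

Direct substitution gives 0/0.
Apply L'Hôpital: lim (5*e^(5*w) - 5)/(4*w), still 0/0.
After 2 applications of L'Hôpital's rule the quotient is (25*e^(5*w))/(4); substituting w = 0 gives 25/4.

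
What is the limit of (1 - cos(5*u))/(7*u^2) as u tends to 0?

25/14

Substitution gives 0/0.
Use (1 − cos θ)/θ² → 1/2 with θ = 5u: the limit is 5²/(2·7) = 25/14.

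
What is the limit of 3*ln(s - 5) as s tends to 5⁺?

As s → 5⁺, s - 5 → 0⁺ and ln(s - 5) → −∞.
Multiplying by 3 gives -∞.

-∞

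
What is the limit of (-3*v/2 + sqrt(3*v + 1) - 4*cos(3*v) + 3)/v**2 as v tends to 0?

135/8

Substitution gives 0/0; apply L'Hôpital's rule 2 times.
After differentiating numerator and denominator 2 times the quotient is (36*cos(3*v) - 9/(4*(3*v + 1)^(3/2)))/(2); at v = 0 this is 135/8.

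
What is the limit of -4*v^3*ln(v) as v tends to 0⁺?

0

This is a 0·(−∞) form. Rewrite as -4·ln(v) / v^(−3) and apply L'Hôpital:
the derivative quotient is -4·(1/v) / (−3·v^(−4)) = (4/3)·v^3 → 0.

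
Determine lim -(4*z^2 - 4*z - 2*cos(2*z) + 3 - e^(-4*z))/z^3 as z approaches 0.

-32/3

Substitution gives 0/0; apply L'Hôpital's rule 3 times.
After differentiating numerator and denominator 3 times the quotient is (-16*sin(2*z) + 64*e^(-4*z))/(-6); at z = 0 this is -32/3.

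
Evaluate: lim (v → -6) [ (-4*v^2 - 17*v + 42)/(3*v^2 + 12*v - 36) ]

-31/24

Since v = -6 makes numerator and denominator zero, (v + 6) divides both.
Cancelling it gives (7 - 4*v)/(3*v - 6); now plug in v = -6 to get -31/24.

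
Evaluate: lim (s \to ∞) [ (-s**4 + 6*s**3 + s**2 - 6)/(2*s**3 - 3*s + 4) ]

The numerator has higher degree (4 > 3); the quotient behaves like (-1/(2))·s^1 for large |s|.
As s → +∞ this diverges to -∞.

-∞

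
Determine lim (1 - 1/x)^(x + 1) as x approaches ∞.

e^(-1)

Write it as [(1 - 1/x)^x]^(1) · (1 - 1/x)^(1). The bracketed term tends to e^(-1) and the second factor to 1, so the limit is e^(-1).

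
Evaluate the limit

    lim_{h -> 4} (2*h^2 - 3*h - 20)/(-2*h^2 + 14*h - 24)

At h = 4 both the top and bottom vanish — a removable singularity. Factoring out (h - 4) from each leaves (2*h + 5)/(6 - 2*h), which at h = 4 equals -13/2.

-13/2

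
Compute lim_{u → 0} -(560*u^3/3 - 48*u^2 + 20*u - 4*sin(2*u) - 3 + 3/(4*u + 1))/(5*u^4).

Substitution gives 0/0 (the numerator vanishes to order 4).
Expand each term to order u^4: the coefficient of u^4 in 3·1/(1 + 4u) is 768 and in -4·sin(2u) is 0.
Lower-order terms cancel with the polynomial part, so the numerator is (768)·u^4 + o(u^4), and the limit is (768)/(-5) = -768/5.

-768/5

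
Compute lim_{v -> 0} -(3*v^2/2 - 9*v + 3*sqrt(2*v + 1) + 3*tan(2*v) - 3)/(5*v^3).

Substitution gives 0/0 (the numerator vanishes to order 3).
Expand each term to order v^3: the coefficient of v^3 in 3·tan(2v) is 8 and in 3·√(1 + 2v) is 3/2.
Lower-order terms cancel with the polynomial part, so the numerator is (19/2)·v^3 + o(v^3), and the limit is (19/2)/(-5) = -19/10.

-19/10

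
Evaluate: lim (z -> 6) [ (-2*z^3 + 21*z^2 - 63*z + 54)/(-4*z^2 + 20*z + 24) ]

27/28

Since z = 6 makes numerator and denominator zero, (z - 6) divides both.
Cancelling it gives (-2*z^2 + 9*z - 9)/(-4*z - 4); now plug in z = 6 to get 27/28.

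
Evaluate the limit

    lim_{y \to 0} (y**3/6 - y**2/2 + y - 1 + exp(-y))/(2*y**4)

Direct substitution gives 0/0.
Apply L'Hôpital: lim (y^2/2 - y + 1 - e^(-y))/(8*y^3), still 0/0.
Apply L'Hôpital: lim (y - 1 + e^(-y))/(24*y^2), still 0/0.
Apply L'Hôpital: lim (1 - e^(-y))/(48*y), still 0/0.
After 4 applications of L'Hôpital's rule the quotient is (e^(-y))/(48); substituting y = 0 gives 1/48.

1/48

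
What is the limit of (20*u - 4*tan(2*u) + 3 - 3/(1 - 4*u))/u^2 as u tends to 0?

-48

Substitution gives 0/0; apply L'Hôpital's rule 2 times.
After differentiating numerator and denominator 2 times the quotient is (-32*tan(2*u)/cos(2*u)^2 + 96/(4*u - 1)^3)/(2); at u = 0 this is -48.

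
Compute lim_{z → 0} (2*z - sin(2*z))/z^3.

Direct substitution gives 0/0.
Apply L'Hôpital: lim (2 - 2*cos(2*z))/(3*z^2), still 0/0.
Apply L'Hôpital: lim (4*sin(2*z))/(6*z), still 0/0.
After 3 applications of L'Hôpital's rule the quotient is (8*cos(2*z))/(6); substituting z = 0 gives 4/3.

4/3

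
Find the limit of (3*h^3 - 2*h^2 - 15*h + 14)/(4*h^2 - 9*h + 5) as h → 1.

10

Since h = 1 makes numerator and denominator zero, (h - 1) divides both.
Cancelling it gives (3*h^2 + h - 14)/(4*h - 5); now plug in h = 1 to get 10.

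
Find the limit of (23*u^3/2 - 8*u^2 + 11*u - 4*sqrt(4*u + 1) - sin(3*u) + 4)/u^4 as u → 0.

40

Substitution gives 0/0; apply L'Hôpital's rule 4 times.
After differentiating numerator and denominator 4 times the quotient is (-81*sin(3*u) + 960/(4*u + 1)^(7/2))/(24); at u = 0 this is 40.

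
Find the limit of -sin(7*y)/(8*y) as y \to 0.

-7/8

Substitution gives 0/0.
Write it as (7/(-8))·sin(7y)/(7y); since sin(u)/u → 1, the limit is -7/8.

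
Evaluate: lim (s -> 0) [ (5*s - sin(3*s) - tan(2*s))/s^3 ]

11/6

Substitution gives 0/0; apply L'Hôpital's rule 3 times.
After differentiating numerator and denominator 3 times the quotient is (27*cos(3*s) - 48*tan(2*s)^4 - 64*tan(2*s)^2 - 16)/(6); at s = 0 this is 11/6.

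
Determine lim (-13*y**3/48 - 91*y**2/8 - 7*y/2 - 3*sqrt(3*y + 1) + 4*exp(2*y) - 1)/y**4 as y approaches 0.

4669/384

Substitution gives 0/0; apply L'Hôpital's rule 4 times.
After differentiating numerator and denominator 4 times the quotient is (64*e^(2*y) + 3645/(16*(3*y + 1)^(7/2)))/(24); at y = 0 this is 4669/384.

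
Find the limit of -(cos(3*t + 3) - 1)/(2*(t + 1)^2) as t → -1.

Direct substitution gives 0/0.
Apply L'Hôpital: lim (-3*sin(3*t + 3))/(-4*t - 4), still 0/0.
After 2 applications of L'Hôpital's rule the quotient is (-9*cos(3*t + 3))/(-4); substituting t = -1 gives 9/4.

9/4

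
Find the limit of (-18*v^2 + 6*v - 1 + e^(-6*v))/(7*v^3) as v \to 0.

Direct substitution gives 0/0.
Apply L'Hôpital: lim (-36*v + 6 - 6*e^(-6*v))/(21*v^2), still 0/0.
Apply L'Hôpital: lim (-36 + 36*e^(-6*v))/(42*v), still 0/0.
After 3 applications of L'Hôpital's rule the quotient is (-216*e^(-6*v))/(42); substituting v = 0 gives -36/7.

-36/7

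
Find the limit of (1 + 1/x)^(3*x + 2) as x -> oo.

e^(3)

The base → 1 and the exponent → ∞: a 1^∞ form.
Take logarithms: (3x + 2)·ln(1 + 1/x). Since ln(1+u) ~ u for small u, this behaves like (3x)·(1/x) → 3.
So the limit is e^(3).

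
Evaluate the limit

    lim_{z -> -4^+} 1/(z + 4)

∞

As z → -4⁺, (z + 4) → 0⁺, so (z + 4)^1 → 0⁺ and 1/(z + 4)^1 → ∞.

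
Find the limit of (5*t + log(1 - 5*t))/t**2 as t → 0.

-25/2

Direct substitution gives 0/0.
Apply L'Hôpital: lim (5 - 5/(1 - 5*t))/(2*t), still 0/0.
After 2 applications of L'Hôpital's rule the quotient is (-25/(1 - 5*t)^2)/(2); substituting t = 0 gives -25/2.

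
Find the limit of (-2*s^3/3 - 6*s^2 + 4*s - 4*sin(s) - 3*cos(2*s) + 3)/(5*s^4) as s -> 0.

Substitution gives 0/0 (the numerator vanishes to order 4).
Expand each term to order s^4: the coefficient of s^4 in -3·cos(2s) is -2 and in -4·sin(s) is 0.
Lower-order terms cancel with the polynomial part, so the numerator is (-2)·s^4 + o(s^4), and the limit is (-2)/(5) = -2/5.

-2/5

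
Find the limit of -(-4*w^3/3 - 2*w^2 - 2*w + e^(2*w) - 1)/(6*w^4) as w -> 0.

Direct substitution gives 0/0.
Apply L'Hôpital: lim (-4*w^2 - 4*w + 2*e^(2*w) - 2)/(-24*w^3), still 0/0.
Apply L'Hôpital: lim (-8*w + 4*e^(2*w) - 4)/(-72*w^2), still 0/0.
Apply L'Hôpital: lim (8*e^(2*w) - 8)/(-144*w), still 0/0.
After 4 applications of L'Hôpital's rule the quotient is (16*e^(2*w))/(-144); substituting w = 0 gives -1/9.

-1/9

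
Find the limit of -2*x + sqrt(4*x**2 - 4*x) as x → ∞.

This has the form ∞ − ∞. Multiply and divide by the conjugate √(4*x^2 - 4*x) + 2x.
That gives (-4x) / (√(4*x^2 - 4*x) + 2x).
Divide numerator and denominator by x: the limit is -4/(2·2) = -1.

-1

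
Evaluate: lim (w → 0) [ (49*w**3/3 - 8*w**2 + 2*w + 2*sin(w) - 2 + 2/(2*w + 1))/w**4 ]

32

Substitution gives 0/0 (the numerator vanishes to order 4).
Expand each term to order w^4: the coefficient of w^4 in 2·1/(1 + 2w) is 32 and in 2·sin(w) is 0.
Lower-order terms cancel with the polynomial part, so the numerator is (32)·w^4 + o(w^4), and the limit is (32)/(1) = 32.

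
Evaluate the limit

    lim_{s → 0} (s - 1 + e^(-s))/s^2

1/2

Direct substitution gives 0/0.
Apply L'Hôpital: lim (1 - e^(-s))/(2*s), still 0/0.
After 2 applications of L'Hôpital's rule the quotient is (e^(-s))/(2); substituting s = 0 gives 1/2.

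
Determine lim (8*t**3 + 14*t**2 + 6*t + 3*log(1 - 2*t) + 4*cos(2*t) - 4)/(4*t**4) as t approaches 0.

Substitution gives 0/0; apply L'Hôpital's rule 4 times.
After differentiating numerator and denominator 4 times the quotient is (64*cos(2*t) - 288/(2*t - 1)^4)/(96); at t = 0 this is -7/3.

-7/3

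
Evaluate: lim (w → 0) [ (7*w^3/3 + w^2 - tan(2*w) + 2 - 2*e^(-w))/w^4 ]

-1/12

Substitution gives 0/0; apply L'Hôpital's rule 4 times.
After differentiating numerator and denominator 4 times the quotient is (-384*tan(2*w)^5 - 640*tan(2*w)^3 - 256*tan(2*w) - 2*e^(-w))/(24); at w = 0 this is -1/12.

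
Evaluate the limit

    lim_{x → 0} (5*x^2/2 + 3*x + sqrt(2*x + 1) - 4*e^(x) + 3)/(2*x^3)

Substitution gives 0/0 (the numerator vanishes to order 3).
Expand each term to order x^3: the coefficient of x^3 in √(1 + 2x) is 1/2 and in -4·e^(x) is -2/3.
Lower-order terms cancel with the polynomial part, so the numerator is (-1/6)·x^3 + o(x^3), and the limit is (-1/6)/(2) = -1/12.

-1/12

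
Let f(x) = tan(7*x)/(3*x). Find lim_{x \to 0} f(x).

7/3

Substitution gives 0/0.
Since tan(u)/u → 1 as u → 0, tan(7x)/(7x) → 1 and the limit is 7/3.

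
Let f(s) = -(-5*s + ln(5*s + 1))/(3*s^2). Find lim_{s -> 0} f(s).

Direct substitution gives 0/0.
Apply L'Hôpital: lim (-5 + 5/(5*s + 1))/(-6*s), still 0/0.
After 2 applications of L'Hôpital's rule the quotient is (-25/(5*s + 1)^2)/(-6); substituting s = 0 gives 25/6.

25/6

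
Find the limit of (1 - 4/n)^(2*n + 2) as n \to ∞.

e^(-8)

Write it as [(1 - 4/n)^n]^(2) · (1 - 4/n)^(2). The bracketed term tends to e^(-4) and the second factor to 1, so the limit is e^(-8).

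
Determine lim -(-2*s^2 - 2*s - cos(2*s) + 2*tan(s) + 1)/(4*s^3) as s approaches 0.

Substitution gives 0/0 (the numerator vanishes to order 3).
Expand each term to order s^3: the coefficient of s^3 in −cos(2s) is 0 and in 2·tan(s) is 2/3.
Lower-order terms cancel with the polynomial part, so the numerator is (2/3)·s^3 + o(s^3), and the limit is (2/3)/(-4) = -1/6.

-1/6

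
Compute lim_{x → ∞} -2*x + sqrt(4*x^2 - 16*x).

This has the form ∞ − ∞. Multiply and divide by the conjugate √(4*x^2 - 16*x) + 2x.
That gives (-16x) / (√(4*x^2 - 16*x) + 2x).
Divide numerator and denominator by x: the limit is -16/(2·2) = -4.

-4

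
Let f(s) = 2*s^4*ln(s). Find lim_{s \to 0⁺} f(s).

0

This is a 0·(−∞) form. Rewrite as 2·ln(s) / s^(−4) and apply L'Hôpital:
the derivative quotient is 2·(1/s) / (−4·s^(−5)) = (-2/4)·s^4 → 0.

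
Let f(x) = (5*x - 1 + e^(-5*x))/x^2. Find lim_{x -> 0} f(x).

Direct substitution gives 0/0.
Apply L'Hôpital: lim (5 - 5*e^(-5*x))/(2*x), still 0/0.
After 2 applications of L'Hôpital's rule the quotient is (25*e^(-5*x))/(2); substituting x = 0 gives 25/2.

25/2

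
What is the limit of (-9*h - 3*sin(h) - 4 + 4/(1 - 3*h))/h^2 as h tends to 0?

36

Substitution gives 0/0; apply L'Hôpital's rule 2 times.
After differentiating numerator and denominator 2 times the quotient is (3*sin(h) - 72/(3*h - 1)^3)/(2); at h = 0 this is 36.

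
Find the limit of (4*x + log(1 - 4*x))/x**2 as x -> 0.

-8

Direct substitution gives 0/0.
Apply L'Hôpital: lim (4 - 4/(1 - 4*x))/(2*x), still 0/0.
After 2 applications of L'Hôpital's rule the quotient is (-16/(1 - 4*x)^2)/(2); substituting x = 0 gives -8.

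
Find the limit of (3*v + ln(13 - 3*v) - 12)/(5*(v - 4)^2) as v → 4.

-9/10

Direct substitution gives 0/0.
Apply L'Hôpital: lim (3 - 3/(13 - 3*v))/(10*v - 40), still 0/0.
After 2 applications of L'Hôpital's rule the quotient is (-9/(13 - 3*v)^2)/(10); substituting v = 4 gives -9/10.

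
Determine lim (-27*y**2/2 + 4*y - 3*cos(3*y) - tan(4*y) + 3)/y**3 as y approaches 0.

-64/3

Substitution gives 0/0; apply L'Hôpital's rule 3 times.
After differentiating numerator and denominator 3 times the quotient is (-81*sin(3*y) - 384*tan(4*y)^4 - 512*tan(4*y)^2 - 128)/(6); at y = 0 this is -64/3.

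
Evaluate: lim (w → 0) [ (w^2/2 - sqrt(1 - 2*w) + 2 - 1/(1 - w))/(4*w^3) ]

-1/8

Substitution gives 0/0; apply L'Hôpital's rule 3 times.
After differentiating numerator and denominator 3 times the quotient is (-6/(w - 1)^4 + 3/(1 - 2*w)^(5/2))/(24); at w = 0 this is -1/8.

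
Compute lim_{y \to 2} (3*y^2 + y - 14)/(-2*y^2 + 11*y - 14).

13/3

Since y = 2 makes numerator and denominator zero, (y - 2) divides both.
Cancelling it gives (3*y + 7)/(7 - 2*y); now plug in y = 2 to get 13/3.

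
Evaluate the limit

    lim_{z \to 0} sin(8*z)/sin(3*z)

8/3

Substitution gives 0/0.
Divide numerator and denominator by z: sin(8z)/z → 8 and sin(3z)/z → 3, so the limit is 1·8/3 = 8/3.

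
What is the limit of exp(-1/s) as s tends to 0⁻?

As s → 0⁻, -1/(s) → +∞, so e^(-1/(s)) → ∞.

∞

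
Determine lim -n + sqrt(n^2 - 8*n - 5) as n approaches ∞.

-4

An ∞ − ∞ form. Rationalising with the conjugate, the difference becomes (-8n - 5) / (√(n^2 - 8*n - 5) + n).
For large n the denominator behaves like 2·n, so the quotient tends to -8/2 = -4.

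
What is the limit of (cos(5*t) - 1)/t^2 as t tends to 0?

-25/2

Direct substitution gives 0/0.
Apply L'Hôpital: lim (-5*sin(5*t))/(2*t), still 0/0.
After 2 applications of L'Hôpital's rule the quotient is (-25*cos(5*t))/(2); substituting t = 0 gives -25/2.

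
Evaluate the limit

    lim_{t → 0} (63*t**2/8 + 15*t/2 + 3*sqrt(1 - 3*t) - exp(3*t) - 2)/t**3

Substitution gives 0/0 (the numerator vanishes to order 3).
Expand each term to order t^3: the coefficient of t^3 in −e^(3t) is -9/2 and in 3·√(1 - 3t) is -81/16.
Lower-order terms cancel with the polynomial part, so the numerator is (-153/16)·t^3 + o(t^3), and the limit is (-153/16)/(1) = -153/16.

-153/16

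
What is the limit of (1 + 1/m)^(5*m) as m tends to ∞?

Write it as [(1 + 1/m)^m]^(5) · (1 + 1/m)^(0). The bracketed term tends to e^(1) and the second factor to 1, so the limit is e^(5).

e^(5)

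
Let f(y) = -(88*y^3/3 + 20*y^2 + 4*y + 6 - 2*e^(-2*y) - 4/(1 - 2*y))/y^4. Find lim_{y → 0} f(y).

196/3

Substitution gives 0/0; apply L'Hôpital's rule 4 times.
After differentiating numerator and denominator 4 times the quotient is (-32*e^(-2*y) + 1536/(2*y - 1)^5)/(-24); at y = 0 this is 196/3.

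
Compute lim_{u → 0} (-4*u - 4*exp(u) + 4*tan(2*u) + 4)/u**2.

Substitution gives 0/0 (the numerator vanishes to order 2).
Expand each term to order u^2: the coefficient of u^2 in -4·e^(u) is -2 and in 4·tan(2u) is 0.
Lower-order terms cancel with the polynomial part, so the numerator is (-2)·u^2 + o(u^2), and the limit is (-2)/(1) = -2.

-2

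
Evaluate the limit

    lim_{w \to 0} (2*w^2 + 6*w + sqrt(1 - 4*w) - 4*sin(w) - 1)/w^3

-10/3

Substitution gives 0/0 (the numerator vanishes to order 3).
Expand each term to order w^3: the coefficient of w^3 in -4·sin(w) is 2/3 and in √(1 - 4w) is -4.
Lower-order terms cancel with the polynomial part, so the numerator is (-10/3)·w^3 + o(w^3), and the limit is (-10/3)/(1) = -10/3.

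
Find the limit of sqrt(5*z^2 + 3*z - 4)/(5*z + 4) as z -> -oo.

-√(5)/5

For large |z|, √(5*z^2 + 3*z - 4) ≈ √5·|z| and the denominator ≈ 5z.
Since z → −∞, |z| = −z, giving −√5/(5) = -√(5)/5.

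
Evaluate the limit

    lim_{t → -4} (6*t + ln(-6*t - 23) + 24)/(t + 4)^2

-18

Direct substitution gives 0/0.
Apply L'Hôpital: lim (6 - 6/(-6*t - 23))/(2*t + 8), still 0/0.
After 2 applications of L'Hôpital's rule the quotient is (-36/(-6*t - 23)^2)/(2); substituting t = -4 gives -18.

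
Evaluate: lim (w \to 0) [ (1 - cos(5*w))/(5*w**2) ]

5/2

Substitution gives 0/0.
Use (1 − cos u)/u² → 1/2 with u = 5w: the limit is 5²/(2·5) = 5/2.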